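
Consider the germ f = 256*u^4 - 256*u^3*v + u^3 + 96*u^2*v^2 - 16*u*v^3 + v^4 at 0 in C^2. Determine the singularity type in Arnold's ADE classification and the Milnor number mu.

Type E6, Milnor number mu = 6.

The Hessian of f at 0 is [[0, 0], [0, 0]] with rank 0, so corank 2. A Groebner basis of the Jacobian ideal J(f) in C{u,v} is {v^4, u*v^2 - v^3/12, u^2}; counting standard monomials gives mu = 6. Corank 2; j^3 = u^3 is a perfect cube, so E-series; the 4-jet and mu = 6 give E_6.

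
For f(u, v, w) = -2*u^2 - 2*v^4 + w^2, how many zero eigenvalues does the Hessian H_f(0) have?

Hessian at 0 has rank 2.

1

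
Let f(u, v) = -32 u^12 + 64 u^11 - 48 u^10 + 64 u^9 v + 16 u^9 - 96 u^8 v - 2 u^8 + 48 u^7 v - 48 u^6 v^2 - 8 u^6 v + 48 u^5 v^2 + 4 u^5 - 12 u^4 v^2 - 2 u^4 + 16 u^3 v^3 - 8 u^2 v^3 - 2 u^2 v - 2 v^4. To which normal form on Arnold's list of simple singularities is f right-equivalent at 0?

The Hessian of f at 0 has rank 0. Corank 2; j^3 = -2*u^2*v has shape L^2 M (L != M), so D-series; mu = 5 gives D_5.

D_5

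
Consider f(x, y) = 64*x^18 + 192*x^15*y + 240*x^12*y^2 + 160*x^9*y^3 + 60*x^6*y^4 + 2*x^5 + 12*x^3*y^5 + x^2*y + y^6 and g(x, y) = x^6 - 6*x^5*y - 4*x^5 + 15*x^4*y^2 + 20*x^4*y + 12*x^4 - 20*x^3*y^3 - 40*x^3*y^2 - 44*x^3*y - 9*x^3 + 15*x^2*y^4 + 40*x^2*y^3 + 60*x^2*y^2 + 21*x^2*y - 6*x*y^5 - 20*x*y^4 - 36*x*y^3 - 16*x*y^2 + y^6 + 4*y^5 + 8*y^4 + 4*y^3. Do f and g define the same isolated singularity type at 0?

The Hessian of f at 0 has rank 0. Corank 2; j^3 = x^2*y has shape L^2 M (L != M), so D-series; mu = 7 gives D_7. The Hessian of g at 0 has rank 0. Corank 2; j^3 = -(x - y)*(3*x - 2*y)^2 has shape L^2 M (L != M), so D-series; mu = 7 gives D_7. Both have type D_7, hence right-equivalent.

Yes.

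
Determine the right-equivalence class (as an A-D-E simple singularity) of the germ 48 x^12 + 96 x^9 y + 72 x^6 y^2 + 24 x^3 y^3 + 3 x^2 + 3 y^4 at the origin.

A_3

The Hessian of f at 0 is [[6, 0], [0, 0]] with rank 1, so corank 1. A Groebner basis of the Jacobian ideal J(f) in C{x,y} is {y^3, x}; counting standard monomials gives mu = 3. Corank 1: A-series; mu = 3 gives A_3.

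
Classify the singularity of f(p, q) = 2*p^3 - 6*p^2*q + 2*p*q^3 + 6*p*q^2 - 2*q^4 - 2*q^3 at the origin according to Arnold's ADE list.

E7

The Hessian of f at 0 has rank 0. Corank 2; j^3 = 2*(p - q)^3 is a perfect cube, so E-series; the 4-jet and mu = 7 give E_7.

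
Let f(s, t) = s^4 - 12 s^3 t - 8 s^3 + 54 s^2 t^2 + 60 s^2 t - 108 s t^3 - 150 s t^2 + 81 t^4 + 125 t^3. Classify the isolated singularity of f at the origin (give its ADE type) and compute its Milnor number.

Type E_6, Milnor number mu = 6.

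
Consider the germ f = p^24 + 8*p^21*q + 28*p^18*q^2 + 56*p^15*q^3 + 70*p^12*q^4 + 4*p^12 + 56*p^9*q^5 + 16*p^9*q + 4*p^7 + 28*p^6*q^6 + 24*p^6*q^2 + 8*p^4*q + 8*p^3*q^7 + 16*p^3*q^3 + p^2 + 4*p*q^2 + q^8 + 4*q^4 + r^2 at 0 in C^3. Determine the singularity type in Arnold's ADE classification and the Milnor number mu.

Type A7, Milnor number mu = 7.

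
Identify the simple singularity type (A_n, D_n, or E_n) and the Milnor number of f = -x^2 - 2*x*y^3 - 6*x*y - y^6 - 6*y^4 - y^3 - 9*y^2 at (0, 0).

Type A2, Milnor number mu = 2.

The Hessian of f at 0 has rank 1. Corank 1: A-series; mu = 2 gives A_2.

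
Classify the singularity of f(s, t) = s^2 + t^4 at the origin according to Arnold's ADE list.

A_3

The Hessian of f at 0 is [[2, 0], [0, 0]] with rank 1, so corank 1. A Groebner basis of the Jacobian ideal J(f) in C{s,t} is {t^3, s}; counting standard monomials gives mu = 3. Corank 1: A-series; mu = 3 gives A_3.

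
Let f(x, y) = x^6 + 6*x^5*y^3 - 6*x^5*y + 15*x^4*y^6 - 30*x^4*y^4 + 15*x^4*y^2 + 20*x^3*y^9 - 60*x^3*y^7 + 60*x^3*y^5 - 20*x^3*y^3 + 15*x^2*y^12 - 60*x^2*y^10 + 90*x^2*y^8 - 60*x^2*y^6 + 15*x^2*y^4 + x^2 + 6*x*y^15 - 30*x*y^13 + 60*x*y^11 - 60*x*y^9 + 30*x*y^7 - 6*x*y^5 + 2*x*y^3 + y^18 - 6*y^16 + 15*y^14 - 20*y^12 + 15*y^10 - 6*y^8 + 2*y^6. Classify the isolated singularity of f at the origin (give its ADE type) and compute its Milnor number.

Type A_5, Milnor number mu = 5.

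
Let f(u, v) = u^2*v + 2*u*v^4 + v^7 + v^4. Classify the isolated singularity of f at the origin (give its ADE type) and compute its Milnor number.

Type D5, Milnor number mu = 5.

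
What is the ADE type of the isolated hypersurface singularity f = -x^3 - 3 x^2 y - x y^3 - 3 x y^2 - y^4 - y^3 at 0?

E_{7}

The Hessian of f at 0 is [[0, 0], [0, 0]] with rank 0, so corank 2. A Groebner basis of the Jacobian ideal J(f) in C{x,y} is {x^3 + 3*x^2*y + 6*x^2 + 12*x*y + 6*y^2, -3*x^2 + x*y^2 - 6*x*y - 3*y^2, 3*x^2 + 6*x*y + y^3 + 3*y^2}; counting standard monomials gives mu = 7. Corank 2; j^3 = -(x + y)^3 is a perfect cube, so E-series; the 4-jet and mu = 7 give E_7.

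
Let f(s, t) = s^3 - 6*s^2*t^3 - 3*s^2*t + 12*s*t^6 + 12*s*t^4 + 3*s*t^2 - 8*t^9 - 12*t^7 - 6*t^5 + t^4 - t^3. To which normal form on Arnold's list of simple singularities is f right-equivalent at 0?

The Hessian of f at 0 is [[0, 0], [0, 0]] with rank 0, so corank 2. A Groebner basis of the Jacobian ideal J(f) in C{s,t} is {t^3, s^2 - 2*s*t + t^2}; counting standard monomials gives mu = 6. Corank 2; j^3 = (s - t)^3 is a perfect cube, so E-series; the 4-jet and mu = 6 give E_6.

E_6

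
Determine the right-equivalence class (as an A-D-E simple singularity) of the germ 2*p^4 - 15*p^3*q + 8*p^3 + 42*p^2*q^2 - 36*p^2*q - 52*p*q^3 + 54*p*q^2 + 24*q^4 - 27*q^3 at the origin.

The Hessian of f at 0 is [[0, 0], [0, 0]] with rank 0, so corank 2. A Groebner basis of the Jacobian ideal J(f) in C{p,q} is {768*p^2 - 2304*p*q + q^4 - 8*q^3 + 1728*q^2, p^3 + 252*p^2 - 756*p*q - 6*q^3 + 567*q^2, p^2*q + 104*p^2 - 312*p*q - 10*q^3/3 + 234*q^2, 32*p^2 + p*q^2 - 96*p*q - 11*q^3/6 + 72*q^2}; counting standard monomials gives mu = 7. Corank 2; j^3 = (2*p - 3*q)^3 is a perfect cube, so E-series; the 4-jet and mu = 7 give E_7.

E7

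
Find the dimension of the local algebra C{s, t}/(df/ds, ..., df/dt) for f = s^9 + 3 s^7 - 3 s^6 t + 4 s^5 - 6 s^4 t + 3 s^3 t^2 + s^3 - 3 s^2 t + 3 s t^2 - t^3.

The Hessian of f at 0 has rank 0. Corank 2; j^3 = (s - t)^3 is a perfect cube, so E-series; the 5-jet and mu = 8 give E_8.

8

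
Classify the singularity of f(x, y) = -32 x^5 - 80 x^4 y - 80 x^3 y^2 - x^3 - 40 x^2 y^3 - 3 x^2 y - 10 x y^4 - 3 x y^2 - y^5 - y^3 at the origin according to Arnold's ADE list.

E8

The Hessian of f at 0 has rank 0. Corank 2; j^3 = -(x + y)^3 is a perfect cube, so E-series; the 5-jet and mu = 8 give E_8.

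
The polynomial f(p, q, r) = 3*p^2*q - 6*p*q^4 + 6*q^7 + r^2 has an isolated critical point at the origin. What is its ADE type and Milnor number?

Type D8, Milnor number mu = 8.

The Hessian of f at 0 is [[0, 0, 0], [0, 0, 0], [0, 0, 2]] with rank 1, so corank 2. A Groebner basis of the Jacobian ideal J(f) in C{p,q,r} is {p^2/6 + p*q^3, -p*q + q^4, p^3, p^2*q, r}; counting standard monomials gives mu = 8. Corank 2; j^3 = 3*p^2*q has shape L^2 M (L != M), so D-series; mu = 8 gives D_8.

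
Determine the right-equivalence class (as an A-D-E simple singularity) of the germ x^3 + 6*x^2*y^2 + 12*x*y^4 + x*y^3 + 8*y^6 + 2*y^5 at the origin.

E_{7}

The Hessian of f at 0 has rank 0. Corank 2; j^3 = x^3 is a perfect cube, so E-series; the 4-jet and mu = 7 give E_7.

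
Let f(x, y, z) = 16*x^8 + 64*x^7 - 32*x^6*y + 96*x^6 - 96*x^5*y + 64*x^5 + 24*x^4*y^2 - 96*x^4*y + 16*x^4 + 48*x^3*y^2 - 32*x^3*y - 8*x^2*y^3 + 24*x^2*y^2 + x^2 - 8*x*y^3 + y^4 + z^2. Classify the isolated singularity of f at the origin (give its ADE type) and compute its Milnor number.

Type A_{3}, Milnor number mu = 3.

The Hessian of f at 0 is [[2, 0, 0], [0, 0, 0], [0, 0, 2]] with rank 2, so corank 1. A Groebner basis of the Jacobian ideal J(f) in C{x,y,z} is {y^3, x, z}; counting standard monomials gives mu = 3. Corank 1: A-series; mu = 3 gives A_3.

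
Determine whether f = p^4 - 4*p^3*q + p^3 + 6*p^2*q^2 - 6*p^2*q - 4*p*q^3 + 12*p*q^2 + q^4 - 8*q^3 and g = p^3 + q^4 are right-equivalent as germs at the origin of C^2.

Yes.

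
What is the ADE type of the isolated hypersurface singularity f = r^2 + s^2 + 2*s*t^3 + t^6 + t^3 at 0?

A_{2}

The Hessian of f at 0 has rank 2. Corank 1: A-series; mu = 2 gives A_2.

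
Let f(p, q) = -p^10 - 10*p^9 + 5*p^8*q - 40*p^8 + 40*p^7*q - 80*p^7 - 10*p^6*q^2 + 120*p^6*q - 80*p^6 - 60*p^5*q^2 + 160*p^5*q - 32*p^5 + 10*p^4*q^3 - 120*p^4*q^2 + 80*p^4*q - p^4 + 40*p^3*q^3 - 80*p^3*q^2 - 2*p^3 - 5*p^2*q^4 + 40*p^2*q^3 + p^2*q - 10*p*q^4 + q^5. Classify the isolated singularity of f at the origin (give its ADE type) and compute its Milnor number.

Type D_{6}, Milnor number mu = 6.

The Hessian of f at 0 is [[0, 0], [0, 0]] with rank 0, so corank 2. A Groebner basis of the Jacobian ideal J(f) in C{p,q} is {p*q/10 + q^4, p*q^2, p^2 - p*q/2}; counting standard monomials gives mu = 6. Corank 2; j^3 = -p^2*(2*p - q) has shape L^2 M (L != M), so D-series; mu = 6 gives D_6.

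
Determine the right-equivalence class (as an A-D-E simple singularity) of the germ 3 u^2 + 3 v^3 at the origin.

A2

The Hessian of f at 0 is [[6, 0], [0, 0]] with rank 1, so corank 1. A Groebner basis of the Jacobian ideal J(f) in C{u,v} is {v^2, u}; counting standard monomials gives mu = 2. Corank 1: A-series; mu = 2 gives A_2.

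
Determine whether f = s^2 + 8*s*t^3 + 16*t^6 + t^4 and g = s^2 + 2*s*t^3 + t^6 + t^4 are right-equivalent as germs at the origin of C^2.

Yes.

The Hessian of f at 0 has rank 1. Corank 1: A-series; mu = 3 gives A_3. The Hessian of g at 0 has rank 1. Corank 1: A-series; mu = 3 gives A_3. Both have type A_3, hence right-equivalent.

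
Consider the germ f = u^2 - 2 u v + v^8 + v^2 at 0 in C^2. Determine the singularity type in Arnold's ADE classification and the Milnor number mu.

The Hessian of f at 0 has rank 1. Corank 1: A-series; mu = 7 gives A_7.

Type A_{7}, Milnor number mu = 7.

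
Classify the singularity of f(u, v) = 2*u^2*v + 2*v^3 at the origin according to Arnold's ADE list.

The Hessian of f at 0 is [[0, 0], [0, 0]] with rank 0, so corank 2. A Groebner basis of the Jacobian ideal J(f) in C{u,v} is {v^3, u^2 + 3*v^2, u*v}; counting standard monomials gives mu = 4. Corank 2; j^3 = 2*v*(u^2 + v^2) splits into three distinct lines over C (the quadratic factor has nonzero discriminant), so D_4.

D4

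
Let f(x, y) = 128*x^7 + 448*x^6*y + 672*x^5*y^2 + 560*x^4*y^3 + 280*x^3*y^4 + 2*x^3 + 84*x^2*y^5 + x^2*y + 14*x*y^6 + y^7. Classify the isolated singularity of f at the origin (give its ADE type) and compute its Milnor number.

The Hessian of f at 0 has rank 0. Corank 2; j^3 = x^2*(2*x + y) has shape L^2 M (L != M), so D-series; mu = 8 gives D_8.

Type D8, Milnor number mu = 8.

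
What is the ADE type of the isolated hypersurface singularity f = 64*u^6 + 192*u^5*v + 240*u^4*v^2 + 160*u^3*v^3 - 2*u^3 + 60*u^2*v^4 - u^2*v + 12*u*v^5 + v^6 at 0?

D_{7}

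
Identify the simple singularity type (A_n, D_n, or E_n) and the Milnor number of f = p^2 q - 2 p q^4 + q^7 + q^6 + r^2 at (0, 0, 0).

Type D7, Milnor number mu = 7.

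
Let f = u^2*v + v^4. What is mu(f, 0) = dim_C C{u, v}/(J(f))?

The Hessian of f at 0 is [[0, 0], [0, 0]] with rank 0, so corank 2. A Groebner basis of the Jacobian ideal J(f) in C{u,v} is {u^3, u^2/4 + v^3, u*v}; counting standard monomials gives mu = 5. Corank 2; j^3 = u^2*v has shape L^2 M (L != M), so D-series; mu = 5 gives D_5.

5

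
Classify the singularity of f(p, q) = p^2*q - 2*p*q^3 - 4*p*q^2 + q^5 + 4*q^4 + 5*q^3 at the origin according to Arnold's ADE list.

D4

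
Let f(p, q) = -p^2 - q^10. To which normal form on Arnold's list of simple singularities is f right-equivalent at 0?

A_{9}

The Hessian of f at 0 has rank 1. Corank 1: A-series; mu = 9 gives A_9.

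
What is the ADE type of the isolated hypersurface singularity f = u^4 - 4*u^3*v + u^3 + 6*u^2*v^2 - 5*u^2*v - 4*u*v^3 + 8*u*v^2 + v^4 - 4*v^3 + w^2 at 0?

D_5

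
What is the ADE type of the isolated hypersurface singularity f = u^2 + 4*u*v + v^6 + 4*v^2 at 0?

A5

The Hessian of f at 0 has rank 1. Corank 1: A-series; mu = 5 gives A_5.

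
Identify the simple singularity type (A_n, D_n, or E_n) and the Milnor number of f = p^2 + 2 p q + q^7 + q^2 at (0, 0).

Type A6, Milnor number mu = 6.

The Hessian of f at 0 has rank 1. Corank 1: A-series; mu = 6 gives A_6.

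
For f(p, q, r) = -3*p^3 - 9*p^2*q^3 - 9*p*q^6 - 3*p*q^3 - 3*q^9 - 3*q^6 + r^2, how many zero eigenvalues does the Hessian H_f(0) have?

The Hessian at 0 is [[0, 0, 0], [0, 0, 0], [0, 0, 2]] of rank 1; hence corank 2.

2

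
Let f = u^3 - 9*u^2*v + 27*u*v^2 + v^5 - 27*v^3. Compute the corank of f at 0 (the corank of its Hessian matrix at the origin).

2

The Hessian at 0 is [[0, 0], [0, 0]] of rank 0; hence corank 2.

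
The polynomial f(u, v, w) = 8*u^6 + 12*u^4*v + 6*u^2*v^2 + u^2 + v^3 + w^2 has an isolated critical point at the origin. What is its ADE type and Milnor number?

Type A2, Milnor number mu = 2.

The Hessian of f at 0 has rank 2. Corank 1: A-series; mu = 2 gives A_2.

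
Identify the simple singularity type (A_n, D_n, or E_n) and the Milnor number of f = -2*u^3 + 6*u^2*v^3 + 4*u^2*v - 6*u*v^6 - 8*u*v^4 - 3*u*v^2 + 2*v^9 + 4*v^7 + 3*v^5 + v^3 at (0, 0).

Type D4, Milnor number mu = 4.

The Hessian of f at 0 has rank 0. Corank 2; j^3 = -(u - v)*(2*u^2 - 2*u*v + v^2) splits into three distinct lines over C (the quadratic factor has nonzero discriminant), so D_4.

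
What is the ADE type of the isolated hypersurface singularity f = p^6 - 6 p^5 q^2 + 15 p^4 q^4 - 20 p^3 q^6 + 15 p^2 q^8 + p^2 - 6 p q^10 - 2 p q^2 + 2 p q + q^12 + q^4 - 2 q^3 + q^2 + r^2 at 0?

A_{5}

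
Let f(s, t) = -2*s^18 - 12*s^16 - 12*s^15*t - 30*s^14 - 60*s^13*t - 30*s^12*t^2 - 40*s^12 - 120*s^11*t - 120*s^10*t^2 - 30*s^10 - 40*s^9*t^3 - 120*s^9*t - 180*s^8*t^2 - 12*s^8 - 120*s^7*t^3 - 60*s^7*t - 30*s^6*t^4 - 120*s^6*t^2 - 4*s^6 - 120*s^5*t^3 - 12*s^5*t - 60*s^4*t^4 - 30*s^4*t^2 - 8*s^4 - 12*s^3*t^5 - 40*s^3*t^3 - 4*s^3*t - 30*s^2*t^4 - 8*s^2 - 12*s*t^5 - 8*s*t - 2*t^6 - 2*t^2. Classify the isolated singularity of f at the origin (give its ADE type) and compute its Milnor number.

Type A5, Milnor number mu = 5.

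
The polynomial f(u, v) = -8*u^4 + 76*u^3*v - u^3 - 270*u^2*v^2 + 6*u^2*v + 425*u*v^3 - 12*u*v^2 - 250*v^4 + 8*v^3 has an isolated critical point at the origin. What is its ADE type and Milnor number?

Type E_{7}, Milnor number mu = 7.

The Hessian of f at 0 is [[0, 0], [0, 0]] with rank 0, so corank 2. A Groebner basis of the Jacobian ideal J(f) in C{u,v} is {3*u^2/4 - 3*u*v + v^4 - v^3/4 + 3*v^2, u^3 + 27*u^2/2 - 54*u*v - 25*v^3/2 + 54*v^2, u^2*v + 17*u^2/4 - 17*u*v - 65*v^3/12 + 17*v^2, u^2 + u*v^2 - 4*u*v - 7*v^3/3 + 4*v^2}; counting standard monomials gives mu = 7. Corank 2; j^3 = -(u - 2*v)^3 is a perfect cube, so E-series; the 4-jet and mu = 7 give E_7.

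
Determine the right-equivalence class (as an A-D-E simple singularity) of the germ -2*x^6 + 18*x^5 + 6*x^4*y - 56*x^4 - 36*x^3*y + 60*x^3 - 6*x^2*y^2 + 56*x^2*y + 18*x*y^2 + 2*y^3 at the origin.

The Hessian of f at 0 has rank 0. Corank 2; j^3 = 2*(3*x + y)*(10*x^2 + 6*x*y + y^2) splits into three distinct lines over C (the quadratic factor has nonzero discriminant), so D_4.

D4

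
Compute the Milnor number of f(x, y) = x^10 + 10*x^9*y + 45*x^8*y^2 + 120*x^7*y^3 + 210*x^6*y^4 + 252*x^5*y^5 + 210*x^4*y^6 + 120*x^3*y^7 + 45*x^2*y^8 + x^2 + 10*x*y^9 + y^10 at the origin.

9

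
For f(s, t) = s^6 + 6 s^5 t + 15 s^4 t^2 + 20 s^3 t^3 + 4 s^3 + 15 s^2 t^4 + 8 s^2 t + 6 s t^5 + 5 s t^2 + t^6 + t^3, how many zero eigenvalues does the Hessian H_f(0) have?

Hessian at 0 has rank 0.

2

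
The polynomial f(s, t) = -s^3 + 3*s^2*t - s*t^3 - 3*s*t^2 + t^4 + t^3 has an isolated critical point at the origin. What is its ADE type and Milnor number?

Type E_{7}, Milnor number mu = 7.

The Hessian of f at 0 has rank 0. Corank 2; j^3 = -(s - t)^3 is a perfect cube, so E-series; the 4-jet and mu = 7 give E_7.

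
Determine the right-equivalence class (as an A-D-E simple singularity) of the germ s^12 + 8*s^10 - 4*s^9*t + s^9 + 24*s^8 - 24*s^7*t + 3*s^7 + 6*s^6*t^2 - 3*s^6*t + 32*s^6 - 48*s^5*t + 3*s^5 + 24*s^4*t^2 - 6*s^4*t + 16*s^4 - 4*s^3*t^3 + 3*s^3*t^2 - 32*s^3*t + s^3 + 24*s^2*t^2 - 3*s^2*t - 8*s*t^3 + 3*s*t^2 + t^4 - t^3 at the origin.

The Hessian of f at 0 has rank 0. Corank 2; j^3 = (s - t)^3 is a perfect cube, so E-series; the 4-jet and mu = 6 give E_6.

E_{6}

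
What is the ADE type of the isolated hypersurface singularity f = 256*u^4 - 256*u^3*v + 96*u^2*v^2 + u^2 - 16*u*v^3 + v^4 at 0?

The Hessian of f at 0 has rank 1. Corank 1: A-series; mu = 3 gives A_3.

A3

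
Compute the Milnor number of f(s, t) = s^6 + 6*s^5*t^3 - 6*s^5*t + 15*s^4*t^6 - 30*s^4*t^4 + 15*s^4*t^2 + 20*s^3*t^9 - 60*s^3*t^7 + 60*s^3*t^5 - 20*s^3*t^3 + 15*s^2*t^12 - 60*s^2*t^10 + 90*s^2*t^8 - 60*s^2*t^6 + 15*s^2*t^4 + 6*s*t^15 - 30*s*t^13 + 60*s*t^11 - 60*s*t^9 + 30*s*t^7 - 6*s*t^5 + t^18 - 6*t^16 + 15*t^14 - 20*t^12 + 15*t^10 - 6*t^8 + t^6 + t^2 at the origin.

The Hessian of f at 0 is [[0, 0], [0, 2]] with rank 1, so corank 1. A Groebner basis of the Jacobian ideal J(f) in C{s,t} is {s^5, t}; counting standard monomials gives mu = 5. Corank 1: A-series; mu = 5 gives A_5.

5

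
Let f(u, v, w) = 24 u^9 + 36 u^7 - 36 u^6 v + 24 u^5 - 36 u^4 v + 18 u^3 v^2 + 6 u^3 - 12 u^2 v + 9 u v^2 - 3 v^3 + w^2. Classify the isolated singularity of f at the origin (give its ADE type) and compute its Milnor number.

Type D4, Milnor number mu = 4.

The Hessian of f at 0 is [[0, 0, 0], [0, 0, 0], [0, 0, 2]] with rank 1, so corank 2. A Groebner basis of the Jacobian ideal J(f) in C{u,v,w} is {v^3, u^2 - 3*v^2/2, u*v - 3*v^2/2, w}; counting standard monomials gives mu = 4. Corank 2; j^3 = 3*(u - v)*(2*u^2 - 2*u*v + v^2) splits into three distinct lines over C (the quadratic factor has nonzero discriminant), so D_4.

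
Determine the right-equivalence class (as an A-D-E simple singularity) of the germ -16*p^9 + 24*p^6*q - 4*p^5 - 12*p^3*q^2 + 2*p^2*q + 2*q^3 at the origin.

D_4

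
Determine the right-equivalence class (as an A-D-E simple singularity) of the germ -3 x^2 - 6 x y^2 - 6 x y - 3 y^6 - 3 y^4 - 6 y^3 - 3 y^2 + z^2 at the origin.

A5

The Hessian of f at 0 is [[-6, -6, 0], [-6, -6, 0], [0, 0, 2]] with rank 2, so corank 1. A Groebner basis of the Jacobian ideal J(f) in C{x,y,z} is {x^3 + 3*x^2 + 5*x*y - 2*x - 2*y, x^2*y - 2*x^2 - 3*x*y + x + y, x + y^2 + y, z}; counting standard monomials gives mu = 5. Corank 1: A-series; mu = 5 gives A_5.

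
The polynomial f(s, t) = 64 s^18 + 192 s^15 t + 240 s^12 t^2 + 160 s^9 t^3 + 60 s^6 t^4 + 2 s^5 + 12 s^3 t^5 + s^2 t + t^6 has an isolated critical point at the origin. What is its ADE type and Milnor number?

The Hessian of f at 0 has rank 0. Corank 2; j^3 = s^2*t has shape L^2 M (L != M), so D-series; mu = 7 gives D_7.

Type D7, Milnor number mu = 7.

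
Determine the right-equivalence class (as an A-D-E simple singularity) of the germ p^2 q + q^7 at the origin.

D_{8}

The Hessian of f at 0 has rank 0. Corank 2; j^3 = p^2*q has shape L^2 M (L != M), so D-series; mu = 8 gives D_8.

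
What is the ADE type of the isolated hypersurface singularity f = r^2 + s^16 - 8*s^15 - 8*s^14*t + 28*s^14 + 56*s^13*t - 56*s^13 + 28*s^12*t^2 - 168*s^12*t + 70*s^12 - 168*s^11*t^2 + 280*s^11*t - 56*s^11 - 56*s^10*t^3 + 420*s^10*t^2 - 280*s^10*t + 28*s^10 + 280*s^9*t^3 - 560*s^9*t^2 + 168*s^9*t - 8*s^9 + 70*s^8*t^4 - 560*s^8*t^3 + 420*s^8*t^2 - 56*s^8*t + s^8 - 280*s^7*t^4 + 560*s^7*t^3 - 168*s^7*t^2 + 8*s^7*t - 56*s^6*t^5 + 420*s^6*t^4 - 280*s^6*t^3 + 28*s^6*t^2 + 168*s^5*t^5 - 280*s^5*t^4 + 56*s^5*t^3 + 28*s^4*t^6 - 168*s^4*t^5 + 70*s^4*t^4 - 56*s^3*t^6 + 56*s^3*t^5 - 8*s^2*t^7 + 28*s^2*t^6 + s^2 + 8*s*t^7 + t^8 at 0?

A_{7}

The Hessian of f at 0 has rank 2. Corank 1: A-series; mu = 7 gives A_7.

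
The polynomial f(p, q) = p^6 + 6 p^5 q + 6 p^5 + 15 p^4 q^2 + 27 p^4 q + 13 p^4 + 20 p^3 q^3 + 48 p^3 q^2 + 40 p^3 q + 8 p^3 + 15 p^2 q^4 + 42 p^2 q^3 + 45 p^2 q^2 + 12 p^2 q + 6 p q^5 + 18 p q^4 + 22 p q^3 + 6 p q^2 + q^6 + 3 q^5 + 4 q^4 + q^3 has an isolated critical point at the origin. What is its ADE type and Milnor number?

Type E_{6}, Milnor number mu = 6.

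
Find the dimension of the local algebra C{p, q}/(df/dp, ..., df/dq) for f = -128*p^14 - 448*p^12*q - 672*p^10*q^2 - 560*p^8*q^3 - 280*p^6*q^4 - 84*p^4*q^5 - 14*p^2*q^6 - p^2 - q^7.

6

The Hessian of f at 0 is [[-2, 0], [0, 0]] with rank 1, so corank 1. A Groebner basis of the Jacobian ideal J(f) in C{p,q} is {q^6, p}; counting standard monomials gives mu = 6. Corank 1: A-series; mu = 6 gives A_6.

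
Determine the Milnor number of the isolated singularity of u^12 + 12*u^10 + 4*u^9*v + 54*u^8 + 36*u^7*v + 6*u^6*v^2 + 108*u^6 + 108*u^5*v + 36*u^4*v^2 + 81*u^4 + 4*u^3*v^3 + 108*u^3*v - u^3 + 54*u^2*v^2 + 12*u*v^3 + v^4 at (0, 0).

The Hessian of f at 0 is [[0, 0], [0, 0]] with rank 0, so corank 2. A Groebner basis of the Jacobian ideal J(f) in C{u,v} is {v^4, u*v^2 + v^3/9, u^2}; counting standard monomials gives mu = 6. Corank 2; j^3 = -u^3 is a perfect cube, so E-series; the 4-jet and mu = 6 give E_6.

6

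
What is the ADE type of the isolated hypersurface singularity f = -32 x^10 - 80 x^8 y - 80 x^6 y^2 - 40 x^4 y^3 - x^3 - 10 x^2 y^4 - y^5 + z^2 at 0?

E8

The Hessian of f at 0 is [[0, 0, 0], [0, 0, 0], [0, 0, 2]] with rank 1, so corank 2. A Groebner basis of the Jacobian ideal J(f) in C{x,y,z} is {y^4, x^2, z}; counting standard monomials gives mu = 8. Corank 2; j^3 = -x^3 is a perfect cube, so E-series; the 5-jet and mu = 8 give E_8.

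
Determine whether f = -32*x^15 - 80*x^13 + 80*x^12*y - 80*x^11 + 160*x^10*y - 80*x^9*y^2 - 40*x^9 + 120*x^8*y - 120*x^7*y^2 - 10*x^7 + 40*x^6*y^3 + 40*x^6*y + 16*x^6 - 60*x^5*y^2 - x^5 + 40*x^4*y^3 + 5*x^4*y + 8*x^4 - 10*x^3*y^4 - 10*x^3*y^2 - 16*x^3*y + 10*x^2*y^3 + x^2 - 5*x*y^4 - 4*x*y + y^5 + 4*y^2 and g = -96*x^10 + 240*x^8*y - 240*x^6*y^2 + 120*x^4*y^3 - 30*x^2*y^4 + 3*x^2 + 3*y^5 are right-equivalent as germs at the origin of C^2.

Yes.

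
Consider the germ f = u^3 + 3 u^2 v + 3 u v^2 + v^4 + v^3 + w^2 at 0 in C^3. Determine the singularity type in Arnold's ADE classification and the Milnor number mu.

Type E6, Milnor number mu = 6.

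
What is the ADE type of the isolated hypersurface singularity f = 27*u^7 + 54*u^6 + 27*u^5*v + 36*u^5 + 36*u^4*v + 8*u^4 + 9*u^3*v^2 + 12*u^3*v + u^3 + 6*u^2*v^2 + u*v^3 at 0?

The Hessian of f at 0 has rank 0. Corank 2; j^3 = u^3 is a perfect cube, so E-series; the 4-jet and mu = 7 give E_7.

E_{7}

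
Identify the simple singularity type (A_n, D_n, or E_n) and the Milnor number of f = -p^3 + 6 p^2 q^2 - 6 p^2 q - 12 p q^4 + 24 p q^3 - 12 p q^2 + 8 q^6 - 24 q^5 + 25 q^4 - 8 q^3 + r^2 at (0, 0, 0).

Type E6, Milnor number mu = 6.

The Hessian of f at 0 is [[0, 0, 0], [0, 0, 0], [0, 0, 2]] with rank 1, so corank 2. A Groebner basis of the Jacobian ideal J(f) in C{p,q,r} is {p^3 - 3*p^2 - 12*p*q - 12*q^2, p^2*q + p^2 + 4*p*q + 4*q^2, -p^2/4 + p*q^2 - p*q - q^2, q^3, r}; counting standard monomials gives mu = 6. Corank 2; j^3 = -(p + 2*q)^3 is a perfect cube, so E-series; the 4-jet and mu = 6 give E_6.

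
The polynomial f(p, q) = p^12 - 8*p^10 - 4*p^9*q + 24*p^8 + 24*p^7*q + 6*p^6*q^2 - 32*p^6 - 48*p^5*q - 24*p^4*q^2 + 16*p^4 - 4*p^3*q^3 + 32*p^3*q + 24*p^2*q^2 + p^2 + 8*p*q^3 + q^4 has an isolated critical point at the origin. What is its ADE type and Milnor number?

Type A_3, Milnor number mu = 3.

The Hessian of f at 0 has rank 1. Corank 1: A-series; mu = 3 gives A_3.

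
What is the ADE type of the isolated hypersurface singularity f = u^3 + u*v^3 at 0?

The Hessian of f at 0 has rank 0. Corank 2; j^3 = u^3 is a perfect cube, so E-series; the 4-jet and mu = 7 give E_7.

E7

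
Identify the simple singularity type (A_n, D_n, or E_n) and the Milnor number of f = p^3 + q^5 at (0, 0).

Type E8, Milnor number mu = 8.

The Hessian of f at 0 has rank 0. Corank 2; j^3 = p^3 is a perfect cube, so E-series; the 5-jet and mu = 8 give E_8.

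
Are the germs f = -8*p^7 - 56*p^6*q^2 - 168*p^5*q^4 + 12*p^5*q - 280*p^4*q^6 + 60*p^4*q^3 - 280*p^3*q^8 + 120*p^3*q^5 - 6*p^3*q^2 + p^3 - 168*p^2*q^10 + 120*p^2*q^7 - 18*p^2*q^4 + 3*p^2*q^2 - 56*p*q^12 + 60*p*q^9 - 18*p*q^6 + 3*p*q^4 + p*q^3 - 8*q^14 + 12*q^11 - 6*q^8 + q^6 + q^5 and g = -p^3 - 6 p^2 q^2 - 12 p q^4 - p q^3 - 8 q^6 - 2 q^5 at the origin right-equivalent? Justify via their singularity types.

Yes.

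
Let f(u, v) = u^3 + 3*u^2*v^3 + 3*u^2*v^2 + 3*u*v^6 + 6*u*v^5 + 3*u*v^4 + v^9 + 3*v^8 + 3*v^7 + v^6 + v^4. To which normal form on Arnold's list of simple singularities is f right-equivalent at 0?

E_{6}

The Hessian of f at 0 has rank 0. Corank 2; j^3 = u^3 is a perfect cube, so E-series; the 4-jet and mu = 6 give E_6.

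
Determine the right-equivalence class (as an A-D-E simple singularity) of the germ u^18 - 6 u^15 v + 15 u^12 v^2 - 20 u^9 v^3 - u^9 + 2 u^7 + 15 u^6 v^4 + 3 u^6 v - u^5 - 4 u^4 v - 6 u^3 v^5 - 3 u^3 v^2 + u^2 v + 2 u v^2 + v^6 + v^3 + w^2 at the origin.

The Hessian of f at 0 has rank 1. Corank 2; j^3 = v*(u + v)^2 has shape L^2 M (L != M), so D-series; mu = 7 gives D_7.

D7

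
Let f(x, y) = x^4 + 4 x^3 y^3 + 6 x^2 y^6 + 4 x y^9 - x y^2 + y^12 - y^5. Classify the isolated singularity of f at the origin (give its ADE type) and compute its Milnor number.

The Hessian of f at 0 is [[0, 0], [0, 0]] with rank 0, so corank 2. A Groebner basis of the Jacobian ideal J(f) in C{x,y} is {x^3 - y^2/4, y^3, x*y}; counting standard monomials gives mu = 5. Corank 2; j^3 = -x*y^2 has shape L^2 M (L != M), so D-series; mu = 5 gives D_5.

Type D5, Milnor number mu = 5.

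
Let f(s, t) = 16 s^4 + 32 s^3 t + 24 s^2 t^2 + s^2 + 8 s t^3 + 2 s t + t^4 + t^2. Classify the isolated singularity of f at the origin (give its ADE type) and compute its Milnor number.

Type A3, Milnor number mu = 3.

The Hessian of f at 0 is [[2, 2], [2, 2]] with rank 1, so corank 1. A Groebner basis of the Jacobian ideal J(f) in C{s,t} is {t^3, s + t}; counting standard monomials gives mu = 3. Corank 1: A-series; mu = 3 gives A_3.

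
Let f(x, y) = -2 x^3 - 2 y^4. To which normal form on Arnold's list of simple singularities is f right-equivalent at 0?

E_{6}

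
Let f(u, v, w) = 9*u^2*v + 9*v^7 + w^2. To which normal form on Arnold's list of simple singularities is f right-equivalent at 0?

D8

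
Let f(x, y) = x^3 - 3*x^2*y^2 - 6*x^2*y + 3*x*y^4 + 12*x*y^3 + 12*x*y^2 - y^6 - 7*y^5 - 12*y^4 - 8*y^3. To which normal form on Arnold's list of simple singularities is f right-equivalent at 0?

E_8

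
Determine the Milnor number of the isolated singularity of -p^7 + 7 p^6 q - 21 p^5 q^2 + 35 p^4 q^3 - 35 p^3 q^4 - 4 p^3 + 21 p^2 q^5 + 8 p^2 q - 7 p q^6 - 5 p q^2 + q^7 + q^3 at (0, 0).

The Hessian of f at 0 has rank 0. Corank 2; j^3 = -(p - q)*(2*p - q)^2 has shape L^2 M (L != M), so D-series; mu = 8 gives D_8.

8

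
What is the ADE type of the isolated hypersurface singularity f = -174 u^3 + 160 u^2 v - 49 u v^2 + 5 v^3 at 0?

D_{4}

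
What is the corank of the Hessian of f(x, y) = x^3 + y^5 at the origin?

Hessian at 0 has rank 0.

2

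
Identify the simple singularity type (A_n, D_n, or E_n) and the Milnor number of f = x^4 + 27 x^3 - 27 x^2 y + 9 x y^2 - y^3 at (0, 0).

Type E6, Milnor number mu = 6.

The Hessian of f at 0 has rank 0. Corank 2; j^3 = (3*x - y)^3 is a perfect cube, so E-series; the 4-jet and mu = 6 give E_6.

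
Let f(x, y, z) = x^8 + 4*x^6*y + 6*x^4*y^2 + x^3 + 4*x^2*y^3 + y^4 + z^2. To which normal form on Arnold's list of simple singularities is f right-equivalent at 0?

The Hessian of f at 0 has rank 1. Corank 2; j^3 = x^3 is a perfect cube, so E-series; the 4-jet and mu = 6 give E_6.

E_6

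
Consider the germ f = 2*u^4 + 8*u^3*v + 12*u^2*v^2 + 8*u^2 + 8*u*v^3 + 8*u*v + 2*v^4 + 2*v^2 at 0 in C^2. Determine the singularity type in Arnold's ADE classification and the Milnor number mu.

Type A_3, Milnor number mu = 3.

The Hessian of f at 0 has rank 1. Corank 1: A-series; mu = 3 gives A_3.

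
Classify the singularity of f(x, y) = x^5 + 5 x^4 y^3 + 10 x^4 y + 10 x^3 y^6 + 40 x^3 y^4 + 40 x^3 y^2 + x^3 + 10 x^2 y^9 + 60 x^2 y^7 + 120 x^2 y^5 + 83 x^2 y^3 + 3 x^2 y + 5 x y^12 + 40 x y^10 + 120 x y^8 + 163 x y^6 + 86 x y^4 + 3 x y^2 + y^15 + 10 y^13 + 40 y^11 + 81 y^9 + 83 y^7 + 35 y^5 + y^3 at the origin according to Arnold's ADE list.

The Hessian of f at 0 is [[0, 0], [0, 0]] with rank 0, so corank 2. A Groebner basis of the Jacobian ideal J(f) in C{x,y} is {5*x^2/2 + x*y^3 + 5*x*y + 5*y^2/2, -2*x^2 - 4*x*y + y^4 - 2*y^2, x^3 - 3*x*y^2 - 2*y^3, x^2*y + 2*x*y^2 + y^3}; counting standard monomials gives mu = 8. Corank 2; j^3 = (x + y)^3 is a perfect cube, so E-series; the 5-jet and mu = 8 give E_8.

E_8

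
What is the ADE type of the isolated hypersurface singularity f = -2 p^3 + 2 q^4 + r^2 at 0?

E6

The Hessian of f at 0 has rank 1. Corank 2; j^3 = -2*p^3 is a perfect cube, so E-series; the 4-jet and mu = 6 give E_6.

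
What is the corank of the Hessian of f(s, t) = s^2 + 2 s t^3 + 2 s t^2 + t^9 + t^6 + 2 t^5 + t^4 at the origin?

Hessian at 0 has rank 1.

1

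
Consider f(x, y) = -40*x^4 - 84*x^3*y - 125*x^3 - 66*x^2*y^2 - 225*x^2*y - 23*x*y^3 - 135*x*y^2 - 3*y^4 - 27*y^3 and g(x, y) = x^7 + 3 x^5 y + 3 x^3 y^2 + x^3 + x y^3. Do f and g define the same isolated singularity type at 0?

Yes.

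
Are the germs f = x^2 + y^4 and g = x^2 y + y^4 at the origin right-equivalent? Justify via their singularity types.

The Hessian of f at 0 is [[2, 0], [0, 0]] with rank 1, so corank 1. A Groebner basis of the Jacobian ideal J(f) in C{x,y} is {y^3, x}; counting standard monomials gives mu = 3. Corank 1: A-series; mu = 3 gives A_3. The Hessian of g at 0 is [[0, 0], [0, 0]] with rank 0, so corank 2. A Groebner basis of the Jacobian ideal J(g) in C{x,y} is {x^3, x^2/4 + y^3, x*y}; counting standard monomials gives mu = 5. Corank 2; j^3 = x^2*y has shape L^2 M (L != M), so D-series; mu = 5 gives D_5. f is A_3 but g is D_5, hence not right-equivalent.

No.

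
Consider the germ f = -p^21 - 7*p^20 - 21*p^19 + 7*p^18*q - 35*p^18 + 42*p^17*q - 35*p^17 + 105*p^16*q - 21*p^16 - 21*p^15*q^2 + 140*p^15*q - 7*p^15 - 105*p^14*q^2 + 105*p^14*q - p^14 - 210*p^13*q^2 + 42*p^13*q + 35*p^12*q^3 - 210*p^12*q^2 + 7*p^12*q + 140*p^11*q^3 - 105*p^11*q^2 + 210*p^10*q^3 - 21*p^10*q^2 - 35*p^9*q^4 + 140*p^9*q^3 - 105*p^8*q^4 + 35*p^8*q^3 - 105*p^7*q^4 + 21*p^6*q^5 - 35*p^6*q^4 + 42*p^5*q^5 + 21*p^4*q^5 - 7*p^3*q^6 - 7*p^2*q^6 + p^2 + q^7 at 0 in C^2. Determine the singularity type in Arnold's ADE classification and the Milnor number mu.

Type A_{6}, Milnor number mu = 6.

The Hessian of f at 0 is [[2, 0], [0, 0]] with rank 1, so corank 1. A Groebner basis of the Jacobian ideal J(f) in C{p,q} is {q^6, p}; counting standard monomials gives mu = 6. Corank 1: A-series; mu = 6 gives A_6.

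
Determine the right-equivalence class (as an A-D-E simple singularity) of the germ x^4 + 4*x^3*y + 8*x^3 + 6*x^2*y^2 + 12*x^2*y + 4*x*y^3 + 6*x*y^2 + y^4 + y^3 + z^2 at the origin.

The Hessian of f at 0 has rank 1. Corank 2; j^3 = (2*x + y)^3 is a perfect cube, so E-series; the 4-jet and mu = 6 give E_6.

E_6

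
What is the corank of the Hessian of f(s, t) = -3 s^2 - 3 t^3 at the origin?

1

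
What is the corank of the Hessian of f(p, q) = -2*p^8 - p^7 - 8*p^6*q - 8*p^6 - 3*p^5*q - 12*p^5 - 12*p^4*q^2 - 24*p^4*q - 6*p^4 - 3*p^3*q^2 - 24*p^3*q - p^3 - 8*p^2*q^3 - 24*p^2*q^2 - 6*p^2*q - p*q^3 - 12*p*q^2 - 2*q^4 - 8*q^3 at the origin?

Hessian at 0 has rank 0.

2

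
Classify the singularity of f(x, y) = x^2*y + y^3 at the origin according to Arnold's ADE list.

The Hessian of f at 0 has rank 0. Corank 2; j^3 = y*(x^2 + y^2) splits into three distinct lines over C (the quadratic factor has nonzero discriminant), so D_4.

D_4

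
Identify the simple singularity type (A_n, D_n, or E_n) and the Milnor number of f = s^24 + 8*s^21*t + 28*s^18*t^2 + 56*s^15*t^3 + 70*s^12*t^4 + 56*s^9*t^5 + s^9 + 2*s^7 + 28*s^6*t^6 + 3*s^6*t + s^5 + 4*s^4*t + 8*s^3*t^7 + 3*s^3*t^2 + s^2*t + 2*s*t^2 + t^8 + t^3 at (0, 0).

Type D9, Milnor number mu = 9.

The Hessian of f at 0 has rank 0. Corank 2; j^3 = t*(s + t)^2 has shape L^2 M (L != M), so D-series; mu = 9 gives D_9.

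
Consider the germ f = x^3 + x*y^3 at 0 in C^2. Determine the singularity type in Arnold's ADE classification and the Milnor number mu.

Type E_7, Milnor number mu = 7.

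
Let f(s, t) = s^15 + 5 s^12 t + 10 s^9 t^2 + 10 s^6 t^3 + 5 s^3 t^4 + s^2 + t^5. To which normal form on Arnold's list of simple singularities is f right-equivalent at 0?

A_{4}

The Hessian of f at 0 is [[2, 0], [0, 0]] with rank 1, so corank 1. A Groebner basis of the Jacobian ideal J(f) in C{s,t} is {t^4, s}; counting standard monomials gives mu = 4. Corank 1: A-series; mu = 4 gives A_4.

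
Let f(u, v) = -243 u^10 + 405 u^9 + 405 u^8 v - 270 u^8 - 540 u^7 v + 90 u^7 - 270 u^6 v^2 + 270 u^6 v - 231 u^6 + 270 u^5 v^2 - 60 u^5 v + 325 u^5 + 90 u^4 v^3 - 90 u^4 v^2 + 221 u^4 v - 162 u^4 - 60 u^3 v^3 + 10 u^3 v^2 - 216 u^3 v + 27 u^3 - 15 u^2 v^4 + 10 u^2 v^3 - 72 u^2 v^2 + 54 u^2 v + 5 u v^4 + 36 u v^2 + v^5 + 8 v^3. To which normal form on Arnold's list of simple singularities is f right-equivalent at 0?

E_8

The Hessian of f at 0 has rank 0. Corank 2; j^3 = (3*u + 2*v)^3 is a perfect cube, so E-series; the 5-jet and mu = 8 give E_8.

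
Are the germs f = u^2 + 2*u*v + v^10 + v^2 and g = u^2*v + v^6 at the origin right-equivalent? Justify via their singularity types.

The Hessian of f at 0 is [[2, 2], [2, 2]] with rank 1, so corank 1. A Groebner basis of the Jacobian ideal J(f) in C{u,v} is {v^9, u + v}; counting standard monomials gives mu = 9. Corank 1: A-series; mu = 9 gives A_9. The Hessian of g at 0 is [[0, 0], [0, 0]] with rank 0, so corank 2. A Groebner basis of the Jacobian ideal J(g) in C{u,v} is {u^2/6 + v^5, u^3, u*v}; counting standard monomials gives mu = 7. Corank 2; j^3 = u^2*v has shape L^2 M (L != M), so D-series; mu = 7 gives D_7. f is A_9 but g is D_7, hence not right-equivalent.

No.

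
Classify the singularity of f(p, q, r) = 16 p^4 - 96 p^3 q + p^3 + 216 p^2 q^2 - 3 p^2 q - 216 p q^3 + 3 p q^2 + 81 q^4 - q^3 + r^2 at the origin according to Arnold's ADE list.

E_{6}

The Hessian of f at 0 has rank 1. Corank 2; j^3 = (p - q)^3 is a perfect cube, so E-series; the 4-jet and mu = 6 give E_6.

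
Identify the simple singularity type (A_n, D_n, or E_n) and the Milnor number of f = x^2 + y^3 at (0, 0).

The Hessian of f at 0 has rank 1. Corank 1: A-series; mu = 2 gives A_2.

Type A2, Milnor number mu = 2.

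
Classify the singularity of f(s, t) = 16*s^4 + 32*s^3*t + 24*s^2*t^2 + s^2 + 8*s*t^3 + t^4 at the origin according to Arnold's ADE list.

A3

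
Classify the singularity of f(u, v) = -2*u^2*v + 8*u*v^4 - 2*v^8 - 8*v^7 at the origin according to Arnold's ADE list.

D9

The Hessian of f at 0 has rank 0. Corank 2; j^3 = -2*u^2*v has shape L^2 M (L != M), so D-series; mu = 9 gives D_9.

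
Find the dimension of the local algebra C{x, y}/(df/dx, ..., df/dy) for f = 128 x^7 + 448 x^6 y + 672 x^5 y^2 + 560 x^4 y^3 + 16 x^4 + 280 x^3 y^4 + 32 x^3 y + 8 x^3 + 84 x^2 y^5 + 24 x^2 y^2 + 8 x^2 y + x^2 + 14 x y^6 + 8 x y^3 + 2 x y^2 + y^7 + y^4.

The Hessian of f at 0 is [[2, 0], [0, 0]] with rank 1, so corank 1. A Groebner basis of the Jacobian ideal J(f) in C{x,y} is {-7*x*y/3 - 5*x/12 + y^4 - 2*y^3/3 - 5*y^2/12, x*y^2 + 2*x*y/3 + x/12 + y^3/3 + y^2/12, x^2 + x*y + x/4 + y^2/4}; counting standard monomials gives mu = 6. Corank 1: A-series; mu = 6 gives A_6.

6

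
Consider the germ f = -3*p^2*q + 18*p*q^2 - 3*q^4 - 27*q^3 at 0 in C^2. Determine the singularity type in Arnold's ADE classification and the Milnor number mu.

Type D_5, Milnor number mu = 5.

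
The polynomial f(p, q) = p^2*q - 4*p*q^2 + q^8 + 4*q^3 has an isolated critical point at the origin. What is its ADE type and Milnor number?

The Hessian of f at 0 has rank 0. Corank 2; j^3 = q*(p - 2*q)^2 has shape L^2 M (L != M), so D-series; mu = 9 gives D_9.

Type D9, Milnor number mu = 9.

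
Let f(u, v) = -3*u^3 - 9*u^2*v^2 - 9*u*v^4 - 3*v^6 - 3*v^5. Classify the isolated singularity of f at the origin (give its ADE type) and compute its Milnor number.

The Hessian of f at 0 has rank 0. Corank 2; j^3 = -3*u^3 is a perfect cube, so E-series; the 5-jet and mu = 8 give E_8.

Type E8, Milnor number mu = 8.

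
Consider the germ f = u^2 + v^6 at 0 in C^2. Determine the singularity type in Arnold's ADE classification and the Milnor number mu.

Type A5, Milnor number mu = 5.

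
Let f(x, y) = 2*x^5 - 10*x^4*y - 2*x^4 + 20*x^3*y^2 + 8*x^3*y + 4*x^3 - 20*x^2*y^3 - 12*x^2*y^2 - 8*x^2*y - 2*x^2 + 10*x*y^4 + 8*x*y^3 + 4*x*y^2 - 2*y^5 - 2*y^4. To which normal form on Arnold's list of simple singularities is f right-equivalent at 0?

The Hessian of f at 0 is [[-4, 0], [0, 0]] with rank 1, so corank 1. A Groebner basis of the Jacobian ideal J(f) in C{x,y} is {x/2 + y^3 - y^2/2, x^2, x*y + x/2 - y^2/2}; counting standard monomials gives mu = 4. Corank 1: A-series; mu = 4 gives A_4.

A_4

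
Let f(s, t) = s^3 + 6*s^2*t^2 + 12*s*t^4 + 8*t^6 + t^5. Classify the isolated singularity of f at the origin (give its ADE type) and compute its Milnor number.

The Hessian of f at 0 has rank 0. Corank 2; j^3 = s^3 is a perfect cube, so E-series; the 5-jet and mu = 8 give E_8.

Type E_8, Milnor number mu = 8.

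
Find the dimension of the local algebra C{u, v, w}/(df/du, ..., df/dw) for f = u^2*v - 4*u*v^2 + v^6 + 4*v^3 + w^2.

7

The Hessian of f at 0 is [[0, 0, 0], [0, 0, 0], [0, 0, 2]] with rank 1, so corank 2. A Groebner basis of the Jacobian ideal J(f) in C{u,v,w} is {u^2/6 + v^5 - 2*v^2/3, u^3 - 8*v^3, u*v - 2*v^2, w}; counting standard monomials gives mu = 7. Corank 2; j^3 = v*(u - 2*v)^2 has shape L^2 M (L != M), so D-series; mu = 7 gives D_7.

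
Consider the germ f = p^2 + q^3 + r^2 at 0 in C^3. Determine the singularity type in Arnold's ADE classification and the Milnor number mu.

Type A_2, Milnor number mu = 2.

The Hessian of f at 0 is [[2, 0, 0], [0, 0, 0], [0, 0, 2]] with rank 2, so corank 1. A Groebner basis of the Jacobian ideal J(f) in C{p,q,r} is {q^2, p, r}; counting standard monomials gives mu = 2. Corank 1: A-series; mu = 2 gives A_2.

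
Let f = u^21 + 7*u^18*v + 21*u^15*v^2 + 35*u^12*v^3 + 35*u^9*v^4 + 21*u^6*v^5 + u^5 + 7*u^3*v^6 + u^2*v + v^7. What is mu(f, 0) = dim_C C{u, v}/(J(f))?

8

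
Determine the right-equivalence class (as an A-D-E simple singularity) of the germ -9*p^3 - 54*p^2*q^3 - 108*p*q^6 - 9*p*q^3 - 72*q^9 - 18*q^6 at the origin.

The Hessian of f at 0 is [[0, 0], [0, 0]] with rank 0, so corank 2. A Groebner basis of the Jacobian ideal J(f) in C{p,q} is {p^3, p*q^2, 3*p^2 + q^3}; counting standard monomials gives mu = 7. Corank 2; j^3 = -9*p^3 is a perfect cube, so E-series; the 4-jet and mu = 7 give E_7.

E7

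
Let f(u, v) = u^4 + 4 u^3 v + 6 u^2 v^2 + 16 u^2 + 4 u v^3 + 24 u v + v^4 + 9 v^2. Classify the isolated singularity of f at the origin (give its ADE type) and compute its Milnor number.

Type A_{3}, Milnor number mu = 3.

The Hessian of f at 0 is [[32, 24], [24, 18]] with rank 1, so corank 1. A Groebner basis of the Jacobian ideal J(f) in C{u,v} is {v^3, u + 3*v/4}; counting standard monomials gives mu = 3. Corank 1: A-series; mu = 3 gives A_3.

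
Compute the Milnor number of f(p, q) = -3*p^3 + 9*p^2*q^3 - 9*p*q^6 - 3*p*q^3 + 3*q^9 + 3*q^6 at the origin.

7

The Hessian of f at 0 has rank 0. Corank 2; j^3 = -3*p^3 is a perfect cube, so E-series; the 4-jet and mu = 7 give E_7.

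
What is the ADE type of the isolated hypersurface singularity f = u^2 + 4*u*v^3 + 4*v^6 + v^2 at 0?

A_1

The Hessian of f at 0 is [[2, 0], [0, 2]] with rank 2, so corank 0. A Groebner basis of the Jacobian ideal J(f) in C{u,v} is {u, v}; counting standard monomials gives mu = 1. Corank 0: nondegenerate Morse point, so A_1.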